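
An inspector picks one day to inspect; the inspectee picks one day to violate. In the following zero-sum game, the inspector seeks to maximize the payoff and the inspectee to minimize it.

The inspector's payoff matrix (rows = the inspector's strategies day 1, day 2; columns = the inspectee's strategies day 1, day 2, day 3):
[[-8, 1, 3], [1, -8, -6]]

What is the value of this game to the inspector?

Column day 3 is strictly dominated by day 2 for the inspectee (it gives the inspector more in every row).
The remaining 2×2 game on (day 1, day 2) × (day 1, day 2) has no saddle point. Let the inspector play day 1 with probability p; indifference gives −8p + (1−p) = p − 8(1−p), so p = 1/2.
Similarly the inspectee's optimal q on day 1 is 1/2, and the value is -8·(1/2) + (1)·(1/2) = -7/2.

-7/2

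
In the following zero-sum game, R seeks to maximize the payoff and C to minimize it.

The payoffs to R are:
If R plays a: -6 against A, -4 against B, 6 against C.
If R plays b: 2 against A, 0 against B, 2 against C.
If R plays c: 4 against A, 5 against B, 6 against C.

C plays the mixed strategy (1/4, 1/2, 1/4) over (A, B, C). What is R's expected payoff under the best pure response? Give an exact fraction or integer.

5

a: (-6)·(1/4) + (-4)·(1/2) + (6)·(1/4) = -2.
b: (2)·(1/4) + (0)·(1/2) + (2)·(1/4) = 1.
c: (4)·(1/4) + (5)·(1/2) + (6)·(1/4) = 5.
The best pure response is c with expected payoff 5.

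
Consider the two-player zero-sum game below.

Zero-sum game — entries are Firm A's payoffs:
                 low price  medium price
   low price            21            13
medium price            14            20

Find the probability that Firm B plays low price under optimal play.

Row minima are 13 and 14, so Firm A's maximin is 14; column maxima are 21 and 20, so Firm B's minimax is 20. These differ, so the equilibrium is in mixed strategies.
Let Firm B play low price with probability q. Firm A is indifferent when 21q + 13(1−q) = 14q + 20(1−q), giving q = 1/2.

1/2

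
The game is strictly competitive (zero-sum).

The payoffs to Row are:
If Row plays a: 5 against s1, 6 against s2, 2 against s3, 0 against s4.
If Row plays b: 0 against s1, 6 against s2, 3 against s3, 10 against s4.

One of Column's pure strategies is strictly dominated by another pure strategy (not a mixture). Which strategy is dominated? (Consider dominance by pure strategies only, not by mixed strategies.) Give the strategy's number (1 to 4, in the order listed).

Column prefers columns that give Row less. Compare s2 with s1: 5 < 6, 0 < 6.
So s1 strictly dominates s2 for Column; s2 is strictly dominated.

2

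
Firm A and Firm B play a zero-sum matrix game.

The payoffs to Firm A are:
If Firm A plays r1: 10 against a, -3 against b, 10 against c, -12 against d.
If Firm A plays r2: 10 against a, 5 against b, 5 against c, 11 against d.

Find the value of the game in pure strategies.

5

Row minima: -12, 5 → Firm A's maximin is 5.
Column maxima: 10, 5, 10, 11 → Firm B's minimax is 5.
They coincide at (r2, b), so the value is 5.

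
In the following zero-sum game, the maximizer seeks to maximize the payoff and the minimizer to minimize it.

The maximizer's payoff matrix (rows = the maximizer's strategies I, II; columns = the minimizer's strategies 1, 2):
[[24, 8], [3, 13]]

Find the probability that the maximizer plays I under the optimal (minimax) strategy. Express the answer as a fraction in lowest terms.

Row minima are 8 and 3, so the maximizer's maximin is 8; column maxima are 24 and 13, so the minimizer's minimax is 13. These differ, so the equilibrium is in mixed strategies.
Let the maximizer play I with probability p. The minimizer is indifferent when 24p + 3(1−p) = 8p + 13(1−p), giving p = 5/13.

5/13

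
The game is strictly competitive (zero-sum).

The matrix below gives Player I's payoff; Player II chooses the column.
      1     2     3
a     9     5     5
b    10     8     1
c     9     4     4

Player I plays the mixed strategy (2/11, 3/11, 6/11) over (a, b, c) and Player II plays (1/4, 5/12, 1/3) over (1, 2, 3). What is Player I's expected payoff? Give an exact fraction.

Against (1/4, 5/12, 1/3), each row's expected payoff is a: 6; b: 37/6; c: 21/4.
Taking the (2/11, 3/11, 6/11)-weighted average: (2/11)·(6) + (3/11)·(37/6) + (6/11)·(21/4) = 62/11.

62/11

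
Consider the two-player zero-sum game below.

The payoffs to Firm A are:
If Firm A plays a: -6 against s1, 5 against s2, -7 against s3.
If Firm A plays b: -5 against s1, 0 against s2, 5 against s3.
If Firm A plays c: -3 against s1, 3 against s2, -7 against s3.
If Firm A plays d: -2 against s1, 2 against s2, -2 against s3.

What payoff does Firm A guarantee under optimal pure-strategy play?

Row minima: -7, -5, -7, -2 → Firm A's maximin is -2.
Column maxima: -2, 5, 5 → Firm B's minimax is -2.
They coincide at (d, s1), so the value is -2.

-2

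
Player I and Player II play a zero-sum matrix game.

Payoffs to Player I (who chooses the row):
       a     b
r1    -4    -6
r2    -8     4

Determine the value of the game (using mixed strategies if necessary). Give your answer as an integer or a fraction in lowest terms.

Row minima are -6 and -8, so Player I's maximin is -6; column maxima are -4 and 4, so Player II's minimax is -4. These differ, so the equilibrium is in mixed strategies.
Let Player I play r1 with probability p. Player II is indifferent when −4p − 8(1−p) = −6p + 4(1−p), giving p = 6/7.
Let Player II play a with probability q. Player I is indifferent when −4q − 6(1−q) = −8q + 4(1−q), giving q = 5/7.
The value is -4·(5/7) + (-6)·(2/7) = -32/7.

-32/7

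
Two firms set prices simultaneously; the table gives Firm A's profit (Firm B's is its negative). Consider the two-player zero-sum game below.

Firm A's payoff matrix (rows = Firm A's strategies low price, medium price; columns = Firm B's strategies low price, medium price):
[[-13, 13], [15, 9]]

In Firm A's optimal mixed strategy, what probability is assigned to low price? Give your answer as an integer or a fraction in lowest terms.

3/16

Row minima are -13 and 9, so Firm A's maximin is 9; column maxima are 15 and 13, so Firm B's minimax is 13. These differ, so the equilibrium is in mixed strategies.
Let Firm A play low price with probability p. Firm B is indifferent when −13p + 15(1−p) = 13p + 9(1−p), giving p = 3/16.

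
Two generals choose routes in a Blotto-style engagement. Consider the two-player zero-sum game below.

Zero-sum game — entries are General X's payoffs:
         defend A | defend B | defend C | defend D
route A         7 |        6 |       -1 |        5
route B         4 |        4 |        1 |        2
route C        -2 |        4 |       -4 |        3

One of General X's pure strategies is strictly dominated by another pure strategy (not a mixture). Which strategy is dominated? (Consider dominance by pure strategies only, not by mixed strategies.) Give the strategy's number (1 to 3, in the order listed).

Compare route C with route A: 7 > -2, 6 > 4, -1 > -4, 5 > 3.
So route A strictly dominates route C for General X; route C is strictly dominated.

3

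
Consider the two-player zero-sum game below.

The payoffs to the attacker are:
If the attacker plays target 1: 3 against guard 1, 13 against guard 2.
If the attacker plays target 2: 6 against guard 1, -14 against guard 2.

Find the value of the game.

Row minima are 3 and -14, so the attacker's maximin is 3; column maxima are 6 and 13, so the defender's minimax is 6. These differ, so the equilibrium is in mixed strategies.
Let the attacker play target 1 with probability p. The defender is indifferent when 3p + 6(1−p) = 13p − 14(1−p), giving p = 2/3.
Let the defender play guard 1 with probability q. The attacker is indifferent when 3q + 13(1−q) = 6q − 14(1−q), giving q = 9/10.
The value is 3·(9/10) + (13)·(1/10) = 4.

4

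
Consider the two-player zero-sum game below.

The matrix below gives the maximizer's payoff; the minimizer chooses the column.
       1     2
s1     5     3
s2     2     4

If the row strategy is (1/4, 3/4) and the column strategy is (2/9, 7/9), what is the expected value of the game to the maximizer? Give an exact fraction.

Against (2/9, 7/9), each row's expected payoff is s1: 31/9; s2: 32/9.
Taking the (1/4, 3/4)-weighted average: (1/4)·(31/9) + (3/4)·(32/9) = 127/36.

127/36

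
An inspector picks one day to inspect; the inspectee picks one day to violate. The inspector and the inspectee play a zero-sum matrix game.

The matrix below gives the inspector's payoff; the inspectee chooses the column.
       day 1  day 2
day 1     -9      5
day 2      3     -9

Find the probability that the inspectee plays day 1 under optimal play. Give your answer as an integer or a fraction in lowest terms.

Row minima are -9 and -9, so the inspector's maximin is -9; column maxima are 3 and 5, so the inspectee's minimax is 3. These differ, so the equilibrium is in mixed strategies.
Let the inspectee play day 1 with probability q. The inspector is indifferent when −9q + 5(1−q) = 3q − 9(1−q), giving q = 7/13.

7/13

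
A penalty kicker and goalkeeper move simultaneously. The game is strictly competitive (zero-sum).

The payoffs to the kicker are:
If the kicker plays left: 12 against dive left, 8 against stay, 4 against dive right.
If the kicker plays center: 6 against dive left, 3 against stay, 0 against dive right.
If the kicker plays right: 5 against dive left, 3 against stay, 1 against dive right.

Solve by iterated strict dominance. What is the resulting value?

4

Column stay is strictly dominated by dive right for the goalkeeper (4<8, 0<3, 1<3); eliminate stay.
Row center is strictly dominated by row left (12>6, 4>0); eliminate center.
Column dive left is strictly dominated by dive right for the goalkeeper (4<12, 1<5); eliminate dive left.
Row right is strictly dominated by row left (4>1); eliminate right.
Only (left, dive right) remains, with payoff 4.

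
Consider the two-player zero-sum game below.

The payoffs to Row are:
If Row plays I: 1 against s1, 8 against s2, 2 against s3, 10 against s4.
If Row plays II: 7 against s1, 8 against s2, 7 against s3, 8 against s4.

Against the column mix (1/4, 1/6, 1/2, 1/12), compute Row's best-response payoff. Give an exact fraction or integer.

I: (1)·(1/4) + (8)·(1/6) + (2)·(1/2) + (10)·(1/12) = 41/12.
II: (7)·(1/4) + (8)·(1/6) + (7)·(1/2) + (8)·(1/12) = 29/4.
The best pure response is II with expected payoff 29/4.

29/4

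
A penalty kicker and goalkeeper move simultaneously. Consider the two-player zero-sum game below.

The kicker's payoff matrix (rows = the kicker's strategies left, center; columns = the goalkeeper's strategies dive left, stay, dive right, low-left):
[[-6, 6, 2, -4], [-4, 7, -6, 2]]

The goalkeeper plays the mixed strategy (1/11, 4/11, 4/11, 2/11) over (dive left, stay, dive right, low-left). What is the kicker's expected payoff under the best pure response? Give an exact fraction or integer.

18/11

left: (-6)·(1/11) + (6)·(4/11) + (2)·(4/11) + (-4)·(2/11) = 18/11.
center: (-4)·(1/11) + (7)·(4/11) + (-6)·(4/11) + (2)·(2/11) = 4/11.
The best pure response is left with expected payoff 18/11.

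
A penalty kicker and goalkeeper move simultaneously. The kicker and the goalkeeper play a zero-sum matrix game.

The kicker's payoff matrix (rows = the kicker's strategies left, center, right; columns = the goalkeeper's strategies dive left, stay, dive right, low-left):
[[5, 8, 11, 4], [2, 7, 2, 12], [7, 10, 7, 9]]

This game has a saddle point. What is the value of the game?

7

Row minima: 4, 2, 7 → the kicker's maximin is 7.
Column maxima: 7, 10, 11, 12 → the goalkeeper's minimax is 7.
They coincide at (right, dive left), so the value is 7.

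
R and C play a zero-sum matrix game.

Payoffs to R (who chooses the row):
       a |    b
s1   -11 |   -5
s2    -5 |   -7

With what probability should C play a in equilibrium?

Row minima are -11 and -7, so R's maximin is -7; column maxima are -5 and -5, so C's minimax is -5. These differ, so the equilibrium is in mixed strategies.
Let C play a with probability q. R is indifferent when −11q − 5(1−q) = −5q − 7(1−q), giving q = 1/4.

1/4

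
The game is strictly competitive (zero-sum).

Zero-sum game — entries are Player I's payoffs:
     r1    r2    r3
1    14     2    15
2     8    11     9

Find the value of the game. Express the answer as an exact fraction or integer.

46/5

Column r3 is strictly dominated by r1 for Player II (it gives Player I more in every row).
The remaining 2×2 game on (1, 2) × (r1, r2) has no saddle point. Let Player I play 1 with probability p; indifference gives 14p + 8(1−p) = 2p + 11(1−p), so p = 1/5.
Similarly Player II's optimal q on r1 is 3/5, and the value is 14·(3/5) + (2)·(2/5) = 46/5.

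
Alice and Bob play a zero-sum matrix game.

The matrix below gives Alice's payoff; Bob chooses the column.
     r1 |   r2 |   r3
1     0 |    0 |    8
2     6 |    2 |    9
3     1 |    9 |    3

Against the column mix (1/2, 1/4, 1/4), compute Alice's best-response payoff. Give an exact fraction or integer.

23/4

1: (0)·(1/2) + (0)·(1/4) + (8)·(1/4) = 2.
2: (6)·(1/2) + (2)·(1/4) + (9)·(1/4) = 23/4.
3: (1)·(1/2) + (9)·(1/4) + (3)·(1/4) = 7/2.
The best pure response is 2 with expected payoff 23/4.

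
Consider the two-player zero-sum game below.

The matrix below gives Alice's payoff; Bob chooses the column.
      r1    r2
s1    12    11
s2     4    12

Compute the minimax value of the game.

100/9

Row minima are 11 and 4, so Alice's maximin is 11; column maxima are 12 and 12, so Bob's minimax is 12. These differ, so the equilibrium is in mixed strategies.
Let Alice play s1 with probability p. Bob is indifferent when 12p + 4(1−p) = 11p + 12(1−p), giving p = 8/9.
Let Bob play r1 with probability q. Alice is indifferent when 12q + 11(1−q) = 4q + 12(1−q), giving q = 1/9.
The value is 12·(1/9) + (11)·(8/9) = 100/9.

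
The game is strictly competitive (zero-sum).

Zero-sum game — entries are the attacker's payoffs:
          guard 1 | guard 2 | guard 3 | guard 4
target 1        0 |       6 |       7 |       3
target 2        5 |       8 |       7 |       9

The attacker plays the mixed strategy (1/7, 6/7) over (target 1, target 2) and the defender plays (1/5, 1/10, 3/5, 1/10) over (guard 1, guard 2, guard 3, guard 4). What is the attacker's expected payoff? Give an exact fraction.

Against (1/5, 1/10, 3/5, 1/10), each row's expected payoff is target 1: 51/10; target 2: 69/10.
Taking the (1/7, 6/7)-weighted average: (1/7)·(51/10) + (6/7)·(69/10) = 93/14.

93/14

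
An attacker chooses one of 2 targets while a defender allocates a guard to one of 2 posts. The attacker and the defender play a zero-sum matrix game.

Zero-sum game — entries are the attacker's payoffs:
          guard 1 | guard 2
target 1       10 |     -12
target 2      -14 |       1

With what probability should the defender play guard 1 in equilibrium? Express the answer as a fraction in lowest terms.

13/37

Row minima are -12 and -14, so the attacker's maximin is -12; column maxima are 10 and 1, so the defender's minimax is 1. These differ, so the equilibrium is in mixed strategies.
Let the defender play guard 1 with probability q. The attacker is indifferent when 10q − 12(1−q) = −14q + (1−q), giving q = 13/37.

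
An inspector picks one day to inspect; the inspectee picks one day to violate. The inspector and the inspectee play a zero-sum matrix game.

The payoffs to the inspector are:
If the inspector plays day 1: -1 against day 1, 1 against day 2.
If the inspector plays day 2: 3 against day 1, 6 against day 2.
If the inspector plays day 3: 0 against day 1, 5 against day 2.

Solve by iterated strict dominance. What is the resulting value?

Row day 1 is strictly dominated by row day 2 (3>-1, 6>1); eliminate day 1.
Column day 2 is strictly dominated by day 1 for the inspectee (3<6, 0<5); eliminate day 2.
Row day 3 is strictly dominated by row day 2 (3>0); eliminate day 3.
Only (day 2, day 1) remains, with payoff 3.

3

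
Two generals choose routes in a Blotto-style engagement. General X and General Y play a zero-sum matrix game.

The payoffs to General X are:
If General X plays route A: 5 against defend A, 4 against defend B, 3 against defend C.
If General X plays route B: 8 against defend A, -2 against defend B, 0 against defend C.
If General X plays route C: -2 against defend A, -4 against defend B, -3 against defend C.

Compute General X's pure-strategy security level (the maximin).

The worst-case payoff for each row is route A: 3, route B: -2, route C: -4.
The best of these is 3.

3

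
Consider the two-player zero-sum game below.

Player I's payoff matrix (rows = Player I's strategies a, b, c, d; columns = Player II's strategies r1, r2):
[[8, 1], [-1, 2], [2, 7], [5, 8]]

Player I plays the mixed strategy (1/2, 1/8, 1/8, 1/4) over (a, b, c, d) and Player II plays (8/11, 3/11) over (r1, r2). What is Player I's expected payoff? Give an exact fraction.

431/88

Against (8/11, 3/11), each row's expected payoff is a: 67/11; b: -2/11; c: 37/11; d: 64/11.
Taking the (1/2, 1/8, 1/8, 1/4)-weighted average: (1/2)·(67/11) + (1/8)·(-2/11) + (1/8)·(37/11) + (1/4)·(64/11) = 431/88.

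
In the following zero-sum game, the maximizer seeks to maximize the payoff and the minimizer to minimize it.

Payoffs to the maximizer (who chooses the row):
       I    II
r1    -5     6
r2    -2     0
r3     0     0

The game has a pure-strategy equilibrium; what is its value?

Row minima: -5, -2, 0 → the maximizer's maximin is 0.
Column maxima: 0, 6 → the minimizer's minimax is 0.
They coincide at (r3, I), so the value is 0.

0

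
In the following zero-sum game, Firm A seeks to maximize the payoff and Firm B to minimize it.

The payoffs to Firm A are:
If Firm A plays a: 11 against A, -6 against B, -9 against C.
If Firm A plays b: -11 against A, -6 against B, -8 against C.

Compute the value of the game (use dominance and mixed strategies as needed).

Column B is strictly dominated by C for Firm B (it gives Firm A more in every row).
The remaining 2×2 game on (a, b) × (A, C) has no saddle point. Let Firm A play a with probability p; indifference gives 11p − 11(1−p) = −9p − 8(1−p), so p = 3/23.
Similarly Firm B's optimal q on A is 1/23, and the value is 11·(1/23) + (-9)·(22/23) = -187/23.

-187/23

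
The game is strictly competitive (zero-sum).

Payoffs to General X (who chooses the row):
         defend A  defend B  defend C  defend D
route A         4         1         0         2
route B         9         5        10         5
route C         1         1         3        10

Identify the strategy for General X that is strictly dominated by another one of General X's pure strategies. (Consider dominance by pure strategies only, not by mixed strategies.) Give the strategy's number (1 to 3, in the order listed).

Compare route A with route B: 9 > 4, 5 > 1, 10 > 0, 5 > 2.
So route B strictly dominates route A for General X; route A is strictly dominated.

1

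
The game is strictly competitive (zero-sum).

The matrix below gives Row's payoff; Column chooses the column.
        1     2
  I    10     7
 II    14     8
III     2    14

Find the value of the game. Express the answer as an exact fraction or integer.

Row I is strictly dominated by row II, so Row never plays it.
The remaining 2×2 game on (II, III) × (1, 2) has no saddle point. Let Row play II with probability p; indifference gives 14p + 2(1−p) = 8p + 14(1−p), so p = 2/3.
Similarly Column's optimal q on 1 is 1/3, and the value is 14·(1/3) + (8)·(2/3) = 10.

10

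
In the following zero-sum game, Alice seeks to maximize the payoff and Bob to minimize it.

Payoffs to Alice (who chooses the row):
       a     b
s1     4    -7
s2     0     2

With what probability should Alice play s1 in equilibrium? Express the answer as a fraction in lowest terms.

2/13

Row minima are -7 and 0, so Alice's maximin is 0; column maxima are 4 and 2, so Bob's minimax is 2. These differ, so the equilibrium is in mixed strategies.
Let Alice play s1 with probability p. Bob is indifferent when 4p = −7p + 2(1−p), giving p = 2/13.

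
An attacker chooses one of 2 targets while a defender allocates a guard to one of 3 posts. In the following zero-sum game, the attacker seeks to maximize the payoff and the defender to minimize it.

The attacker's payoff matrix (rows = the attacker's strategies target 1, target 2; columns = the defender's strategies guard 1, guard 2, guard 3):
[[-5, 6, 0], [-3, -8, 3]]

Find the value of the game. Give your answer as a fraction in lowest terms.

-29/8

Column guard 3 is strictly dominated by guard 1 for the defender (it gives the attacker more in every row).
The remaining 2×2 game on (target 1, target 2) × (guard 1, guard 2) has no saddle point. Let the attacker play target 1 with probability p; indifference gives −5p − 3(1−p) = 6p − 8(1−p), so p = 5/16.
Similarly the defender's optimal q on guard 1 is 7/8, and the value is -5·(7/8) + (6)·(1/8) = -29/8.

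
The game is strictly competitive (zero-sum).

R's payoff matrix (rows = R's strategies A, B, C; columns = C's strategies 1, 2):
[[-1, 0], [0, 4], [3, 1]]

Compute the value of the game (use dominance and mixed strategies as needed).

2

Row A is strictly dominated by row C, so R never plays it.
The remaining 2×2 game on (B, C) × (1, 2) has no saddle point. Let R play B with probability p; indifference gives 3(1−p) = 4p + (1−p), so p = 1/3.
Similarly C's optimal q on 1 is 1/2, and the value is 0·(1/2) + (4)·(1/2) = 2.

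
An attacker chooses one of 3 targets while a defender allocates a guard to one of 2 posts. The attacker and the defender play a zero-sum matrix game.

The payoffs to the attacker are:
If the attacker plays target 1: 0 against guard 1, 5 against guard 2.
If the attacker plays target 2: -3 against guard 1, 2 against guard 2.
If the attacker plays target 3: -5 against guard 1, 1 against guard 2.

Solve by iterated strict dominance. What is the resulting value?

Row target 2 is strictly dominated by row target 1 (0>-3, 5>2); eliminate target 2.
Row target 3 is strictly dominated by row target 1 (0>-5, 5>1); eliminate target 3.
Column guard 2 is strictly dominated by guard 1 for the defender (0<5); eliminate guard 2.
Only (target 1, guard 1) remains, with payoff 0.

0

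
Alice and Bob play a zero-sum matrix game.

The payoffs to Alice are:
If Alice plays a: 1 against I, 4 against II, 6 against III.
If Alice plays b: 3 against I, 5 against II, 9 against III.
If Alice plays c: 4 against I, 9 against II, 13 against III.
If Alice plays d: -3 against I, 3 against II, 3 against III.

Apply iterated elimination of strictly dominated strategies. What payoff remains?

Row a is strictly dominated by row b (3>1, 5>4, 9>6); eliminate a.
Column III is strictly dominated by I for Bob (3<9, 4<13, -3<3); eliminate III.
Column II is strictly dominated by I for Bob (3<5, 4<9, -3<3); eliminate II.
Row b is strictly dominated by row c (4>3); eliminate b.
Row d is strictly dominated by row c (4>-3); eliminate d.
Only (c, I) remains, with payoff 4.

4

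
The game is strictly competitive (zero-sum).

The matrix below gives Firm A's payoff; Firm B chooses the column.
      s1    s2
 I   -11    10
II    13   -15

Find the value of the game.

Row minima are -11 and -15, so Firm A's maximin is -11; column maxima are 13 and 10, so Firm B's minimax is 10. These differ, so the equilibrium is in mixed strategies.
Let Firm A play I with probability p. Firm B is indifferent when −11p + 13(1−p) = 10p − 15(1−p), giving p = 4/7.
Let Firm B play s1 with probability q. Firm A is indifferent when −11q + 10(1−q) = 13q − 15(1−q), giving q = 25/49.
The value is -11·(25/49) + (10)·(24/49) = -5/7.

-5/7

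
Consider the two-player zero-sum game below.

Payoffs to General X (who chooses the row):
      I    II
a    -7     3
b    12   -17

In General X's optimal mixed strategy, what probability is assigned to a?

29/39

Row minima are -7 and -17, so General X's maximin is -7; column maxima are 12 and 3, so General Y's minimax is 3. These differ, so the equilibrium is in mixed strategies.
Let General X play a with probability p. General Y is indifferent when −7p + 12(1−p) = 3p − 17(1−p), giving p = 29/39.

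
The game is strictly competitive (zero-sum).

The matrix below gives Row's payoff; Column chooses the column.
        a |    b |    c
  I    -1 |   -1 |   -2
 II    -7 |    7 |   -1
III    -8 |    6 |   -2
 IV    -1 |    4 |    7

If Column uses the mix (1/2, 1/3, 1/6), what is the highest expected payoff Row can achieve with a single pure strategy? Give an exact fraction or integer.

2

I: (-1)·(1/2) + (-1)·(1/3) + (-2)·(1/6) = -7/6.
II: (-7)·(1/2) + (7)·(1/3) + (-1)·(1/6) = -4/3.
III: (-8)·(1/2) + (6)·(1/3) + (-2)·(1/6) = -7/3.
IV: (-1)·(1/2) + (4)·(1/3) + (7)·(1/6) = 2.
The best pure response is IV with expected payoff 2.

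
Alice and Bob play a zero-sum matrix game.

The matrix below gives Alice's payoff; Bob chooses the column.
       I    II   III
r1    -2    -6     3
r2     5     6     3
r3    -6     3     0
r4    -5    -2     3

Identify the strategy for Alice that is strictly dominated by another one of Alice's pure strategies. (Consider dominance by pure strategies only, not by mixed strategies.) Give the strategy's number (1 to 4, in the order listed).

Compare r3 with r2: 5 > -6, 6 > 3, 3 > 0.
So r2 strictly dominates r3 for Alice; r3 is strictly dominated.

3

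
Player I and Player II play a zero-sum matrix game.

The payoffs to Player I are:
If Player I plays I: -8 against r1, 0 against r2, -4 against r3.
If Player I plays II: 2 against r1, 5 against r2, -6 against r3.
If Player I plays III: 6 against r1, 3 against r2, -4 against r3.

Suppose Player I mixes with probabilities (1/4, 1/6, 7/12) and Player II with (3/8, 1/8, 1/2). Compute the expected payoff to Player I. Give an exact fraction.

Against (3/8, 1/8, 1/2), each row's expected payoff is I: -5; II: -13/8; III: 5/8.
Taking the (1/4, 1/6, 7/12)-weighted average: (1/4)·(-5) + (1/6)·(-13/8) + (7/12)·(5/8) = -37/32.

-37/32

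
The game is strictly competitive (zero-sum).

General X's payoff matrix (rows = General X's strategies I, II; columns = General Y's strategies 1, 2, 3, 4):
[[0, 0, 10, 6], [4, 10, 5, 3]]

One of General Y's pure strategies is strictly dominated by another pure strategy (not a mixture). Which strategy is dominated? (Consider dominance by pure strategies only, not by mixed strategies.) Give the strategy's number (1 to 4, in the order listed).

General Y prefers columns that give General X less. Compare 3 with 1: 0 < 10, 4 < 5.
So 1 strictly dominates 3 for General Y; 3 is strictly dominated.

3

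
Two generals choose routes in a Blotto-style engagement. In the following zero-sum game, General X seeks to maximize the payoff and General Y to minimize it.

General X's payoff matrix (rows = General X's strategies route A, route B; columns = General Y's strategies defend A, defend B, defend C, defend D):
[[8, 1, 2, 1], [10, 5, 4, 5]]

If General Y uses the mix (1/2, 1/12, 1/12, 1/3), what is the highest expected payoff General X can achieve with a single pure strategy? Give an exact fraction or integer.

89/12

route A: (8)·(1/2) + (1)·(1/12) + (2)·(1/12) + (1)·(1/3) = 55/12.
route B: (10)·(1/2) + (5)·(1/12) + (4)·(1/12) + (5)·(1/3) = 89/12.
The best pure response is route B with expected payoff 89/12.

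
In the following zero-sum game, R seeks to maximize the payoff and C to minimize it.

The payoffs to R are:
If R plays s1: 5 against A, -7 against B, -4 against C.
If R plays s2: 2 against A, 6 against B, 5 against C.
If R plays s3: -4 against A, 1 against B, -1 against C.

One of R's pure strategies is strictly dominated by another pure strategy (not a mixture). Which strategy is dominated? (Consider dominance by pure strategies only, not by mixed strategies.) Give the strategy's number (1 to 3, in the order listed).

3

Compare s3 with s2: 2 > -4, 6 > 1, 5 > -1.
So s2 strictly dominates s3 for R; s3 is strictly dominated.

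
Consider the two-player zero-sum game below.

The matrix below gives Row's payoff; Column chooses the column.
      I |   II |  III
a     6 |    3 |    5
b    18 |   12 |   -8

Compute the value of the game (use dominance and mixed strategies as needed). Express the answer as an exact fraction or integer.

42/11

Column I is strictly dominated by II for Column (it gives Row more in every row).
The remaining 2×2 game on (a, b) × (II, III) has no saddle point. Let Row play a with probability p; indifference gives 3p + 12(1−p) = 5p − 8(1−p), so p = 10/11.
Similarly Column's optimal q on II is 13/22, and the value is 3·(13/22) + (5)·(9/22) = 42/11.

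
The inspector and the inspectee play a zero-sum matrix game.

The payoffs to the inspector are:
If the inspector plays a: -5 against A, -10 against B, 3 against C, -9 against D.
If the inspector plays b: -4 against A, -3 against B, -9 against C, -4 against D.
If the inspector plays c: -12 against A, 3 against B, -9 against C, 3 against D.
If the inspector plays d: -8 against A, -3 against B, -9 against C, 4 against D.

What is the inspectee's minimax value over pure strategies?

-4

The worst case (largest entry) in each column is A: -4, B: 3, C: 3, D: 4.
The best (smallest) of these is -4.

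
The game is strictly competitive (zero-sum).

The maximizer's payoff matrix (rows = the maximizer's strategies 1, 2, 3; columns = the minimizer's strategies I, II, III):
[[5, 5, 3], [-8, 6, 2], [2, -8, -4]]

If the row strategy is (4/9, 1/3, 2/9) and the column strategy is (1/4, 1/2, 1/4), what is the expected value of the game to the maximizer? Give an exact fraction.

3/2

Against (1/4, 1/2, 1/4), each row's expected payoff is 1: 9/2; 2: 3/2; 3: -9/2.
Taking the (4/9, 1/3, 2/9)-weighted average: (4/9)·(9/2) + (1/3)·(3/2) + (2/9)·(-9/2) = 3/2.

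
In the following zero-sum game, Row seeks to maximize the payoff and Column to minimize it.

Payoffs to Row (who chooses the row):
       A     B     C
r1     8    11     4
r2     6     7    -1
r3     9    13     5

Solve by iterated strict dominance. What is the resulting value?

5

Row r1 is strictly dominated by row r3 (9>8, 13>11, 5>4); eliminate r1.
Column A is strictly dominated by C for Column (-1<6, 5<9); eliminate A.
Column B is strictly dominated by C for Column (-1<7, 5<13); eliminate B.
Row r2 is strictly dominated by row r3 (5>-1); eliminate r2.
Only (r3, C) remains, with payoff 5.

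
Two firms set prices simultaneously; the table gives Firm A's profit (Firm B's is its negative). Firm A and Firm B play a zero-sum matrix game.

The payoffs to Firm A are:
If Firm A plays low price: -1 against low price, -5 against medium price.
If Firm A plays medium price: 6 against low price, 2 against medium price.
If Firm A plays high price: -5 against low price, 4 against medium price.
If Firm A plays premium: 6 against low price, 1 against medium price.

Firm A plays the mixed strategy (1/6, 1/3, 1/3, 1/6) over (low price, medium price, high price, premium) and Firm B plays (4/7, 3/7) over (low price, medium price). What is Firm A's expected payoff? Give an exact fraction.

Against (4/7, 3/7), each row's expected payoff is low price: -19/7; medium price: 30/7; high price: -8/7; premium: 27/7.
Taking the (1/6, 1/3, 1/3, 1/6)-weighted average: (1/6)·(-19/7) + (1/3)·(30/7) + (1/3)·(-8/7) + (1/6)·(27/7) = 26/21.

26/21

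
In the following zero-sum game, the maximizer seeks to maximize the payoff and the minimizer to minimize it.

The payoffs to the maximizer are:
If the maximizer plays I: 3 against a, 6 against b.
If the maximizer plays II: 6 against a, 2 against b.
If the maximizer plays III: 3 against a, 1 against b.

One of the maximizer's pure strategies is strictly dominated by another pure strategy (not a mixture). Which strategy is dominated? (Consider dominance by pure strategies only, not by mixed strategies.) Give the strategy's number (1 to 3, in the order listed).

3

Compare III with II: 6 > 3, 2 > 1.
So II strictly dominates III for the maximizer; III is strictly dominated.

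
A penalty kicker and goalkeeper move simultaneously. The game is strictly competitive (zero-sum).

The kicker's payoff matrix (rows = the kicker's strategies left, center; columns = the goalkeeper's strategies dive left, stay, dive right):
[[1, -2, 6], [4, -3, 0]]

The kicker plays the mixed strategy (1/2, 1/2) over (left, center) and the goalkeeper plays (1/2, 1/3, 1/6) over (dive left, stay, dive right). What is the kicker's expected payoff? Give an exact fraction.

11/12

Against (1/2, 1/3, 1/6), each row's expected payoff is left: 5/6; center: 1.
Taking the (1/2, 1/2)-weighted average: (1/2)·(5/6) + (1/2)·(1) = 11/12.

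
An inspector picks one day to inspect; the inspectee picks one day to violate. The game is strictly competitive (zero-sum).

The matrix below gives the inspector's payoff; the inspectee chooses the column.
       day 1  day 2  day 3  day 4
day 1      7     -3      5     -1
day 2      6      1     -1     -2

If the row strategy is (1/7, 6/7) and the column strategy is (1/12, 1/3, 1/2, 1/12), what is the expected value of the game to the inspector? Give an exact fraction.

Against (1/12, 1/3, 1/2, 1/12), each row's expected payoff is day 1: 2; day 2: 1/6.
Taking the (1/7, 6/7)-weighted average: (1/7)·(2) + (6/7)·(1/6) = 3/7.

3/7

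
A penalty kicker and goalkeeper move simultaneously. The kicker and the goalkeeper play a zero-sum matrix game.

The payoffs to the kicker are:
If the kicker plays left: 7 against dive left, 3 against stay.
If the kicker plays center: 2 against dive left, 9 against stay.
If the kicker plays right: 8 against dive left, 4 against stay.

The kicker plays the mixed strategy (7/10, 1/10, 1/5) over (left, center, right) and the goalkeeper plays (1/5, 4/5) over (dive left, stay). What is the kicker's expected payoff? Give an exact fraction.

Against (1/5, 4/5), each row's expected payoff is left: 19/5; center: 38/5; right: 24/5.
Taking the (7/10, 1/10, 1/5)-weighted average: (7/10)·(19/5) + (1/10)·(38/5) + (1/5)·(24/5) = 219/50.

219/50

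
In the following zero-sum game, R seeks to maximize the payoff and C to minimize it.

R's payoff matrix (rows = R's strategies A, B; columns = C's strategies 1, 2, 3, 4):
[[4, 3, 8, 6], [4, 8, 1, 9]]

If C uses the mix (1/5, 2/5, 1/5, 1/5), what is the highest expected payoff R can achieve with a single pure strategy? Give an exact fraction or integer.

A: (4)·(1/5) + (3)·(2/5) + (8)·(1/5) + (6)·(1/5) = 24/5.
B: (4)·(1/5) + (8)·(2/5) + (1)·(1/5) + (9)·(1/5) = 6.
The best pure response is B with expected payoff 6.

6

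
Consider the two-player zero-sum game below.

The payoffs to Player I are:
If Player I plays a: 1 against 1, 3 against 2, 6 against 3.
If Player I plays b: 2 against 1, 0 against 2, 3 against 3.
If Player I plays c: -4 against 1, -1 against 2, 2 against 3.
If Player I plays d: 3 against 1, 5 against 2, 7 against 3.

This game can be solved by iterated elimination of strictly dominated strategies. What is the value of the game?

Column 3 is strictly dominated by 1 for Player II (1<6, 2<3, -4<2, 3<7); eliminate 3.
Row c is strictly dominated by row a (1>-4, 3>-1); eliminate c.
Row b is strictly dominated by row d (3>2, 5>0); eliminate b.
Row a is strictly dominated by row d (3>1, 5>3); eliminate a.
Column 2 is strictly dominated by 1 for Player II (3<5); eliminate 2.
Only (d, 1) remains, with payoff 3.

3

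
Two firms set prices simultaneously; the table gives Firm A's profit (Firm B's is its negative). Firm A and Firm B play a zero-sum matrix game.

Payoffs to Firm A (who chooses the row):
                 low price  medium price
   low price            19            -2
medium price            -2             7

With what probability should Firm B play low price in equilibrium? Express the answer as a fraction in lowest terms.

Row minima are -2 and -2, so Firm A's maximin is -2; column maxima are 19 and 7, so Firm B's minimax is 7. These differ, so the equilibrium is in mixed strategies.
Let Firm B play low price with probability q. Firm A is indifferent when 19q − 2(1−q) = −2q + 7(1−q), giving q = 3/10.

3/10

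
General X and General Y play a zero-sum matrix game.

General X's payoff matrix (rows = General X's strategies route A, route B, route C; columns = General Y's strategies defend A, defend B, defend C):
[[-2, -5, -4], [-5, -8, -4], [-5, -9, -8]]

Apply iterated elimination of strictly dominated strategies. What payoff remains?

-5

Row route C is strictly dominated by row route A (-2>-5, -5>-9, -4>-8); eliminate route C.
Column defend A is strictly dominated by defend B for General Y (-5<-2, -8<-5); eliminate defend A.
Column defend C is strictly dominated by defend B for General Y (-5<-4, -8<-4); eliminate defend C.
Row route B is strictly dominated by row route A (-5>-8); eliminate route B.
Only (route A, defend B) remains, with payoff -5.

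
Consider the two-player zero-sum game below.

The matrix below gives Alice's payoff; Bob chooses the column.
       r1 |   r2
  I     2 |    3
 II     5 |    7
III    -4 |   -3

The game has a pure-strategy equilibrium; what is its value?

5

Row minima: 2, 5, -4 → Alice's maximin is 5.
Column maxima: 5, 7 → Bob's minimax is 5.
They coincide at (II, r1), so the value is 5.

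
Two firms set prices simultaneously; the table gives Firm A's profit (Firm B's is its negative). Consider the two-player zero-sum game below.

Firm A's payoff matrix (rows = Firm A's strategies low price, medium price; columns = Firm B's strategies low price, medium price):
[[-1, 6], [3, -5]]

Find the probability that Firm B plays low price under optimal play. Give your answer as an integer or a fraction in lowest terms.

Row minima are -1 and -5, so Firm A's maximin is -1; column maxima are 3 and 6, so Firm B's minimax is 3. These differ, so the equilibrium is in mixed strategies.
Let Firm B play low price with probability q. Firm A is indifferent when −q + 6(1−q) = 3q − 5(1−q), giving q = 11/15.

11/15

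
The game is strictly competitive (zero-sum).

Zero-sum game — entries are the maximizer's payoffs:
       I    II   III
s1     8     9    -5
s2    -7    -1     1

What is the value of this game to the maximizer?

Column II is strictly dominated by I for the minimizer (it gives the maximizer more in every row).
The remaining 2×2 game on (s1, s2) × (I, III) has no saddle point. Let the maximizer play s1 with probability p; indifference gives 8p − 7(1−p) = −5p + (1−p), so p = 8/21.
Similarly the minimizer's optimal q on I is 2/7, and the value is 8·(2/7) + (-5)·(5/7) = -9/7.

-9/7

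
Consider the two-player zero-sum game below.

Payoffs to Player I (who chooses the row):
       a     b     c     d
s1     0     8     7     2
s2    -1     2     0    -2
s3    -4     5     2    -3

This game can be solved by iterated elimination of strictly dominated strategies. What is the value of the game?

Row s3 is strictly dominated by row s1 (0>-4, 8>5, 7>2, 2>-3); eliminate s3.
Row s2 is strictly dominated by row s1 (0>-1, 8>2, 7>0, 2>-2); eliminate s2.
Column b is strictly dominated by a for Player II (0<8); eliminate b.
Column d is strictly dominated by a for Player II (0<2); eliminate d.
Column c is strictly dominated by a for Player II (0<7); eliminate c.
Only (s1, a) remains, with payoff 0.

0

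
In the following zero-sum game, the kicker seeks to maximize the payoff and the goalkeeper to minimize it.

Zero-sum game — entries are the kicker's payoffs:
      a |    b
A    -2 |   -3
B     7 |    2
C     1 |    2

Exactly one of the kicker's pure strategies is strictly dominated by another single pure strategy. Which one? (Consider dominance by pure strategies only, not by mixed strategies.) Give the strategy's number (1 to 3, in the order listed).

1

Compare A with B: 7 > -2, 2 > -3.
So B strictly dominates A for the kicker; A is strictly dominated.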